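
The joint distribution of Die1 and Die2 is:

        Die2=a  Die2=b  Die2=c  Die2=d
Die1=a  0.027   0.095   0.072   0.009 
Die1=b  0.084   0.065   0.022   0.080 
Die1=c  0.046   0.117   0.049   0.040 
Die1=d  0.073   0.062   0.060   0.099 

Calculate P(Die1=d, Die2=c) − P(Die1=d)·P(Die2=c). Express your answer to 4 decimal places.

P(Die1=d) = 0.073 + 0.062 + 0.060 + 0.099 = 0.294.
P(Die2=c) = 0.072 + 0.022 + 0.049 + 0.060 = 0.203.
P(Die1=d, Die2=c) − P(Die1=d)P(Die2=c) = 0.060 − 0.294×0.203 = 0.0003.

0.0003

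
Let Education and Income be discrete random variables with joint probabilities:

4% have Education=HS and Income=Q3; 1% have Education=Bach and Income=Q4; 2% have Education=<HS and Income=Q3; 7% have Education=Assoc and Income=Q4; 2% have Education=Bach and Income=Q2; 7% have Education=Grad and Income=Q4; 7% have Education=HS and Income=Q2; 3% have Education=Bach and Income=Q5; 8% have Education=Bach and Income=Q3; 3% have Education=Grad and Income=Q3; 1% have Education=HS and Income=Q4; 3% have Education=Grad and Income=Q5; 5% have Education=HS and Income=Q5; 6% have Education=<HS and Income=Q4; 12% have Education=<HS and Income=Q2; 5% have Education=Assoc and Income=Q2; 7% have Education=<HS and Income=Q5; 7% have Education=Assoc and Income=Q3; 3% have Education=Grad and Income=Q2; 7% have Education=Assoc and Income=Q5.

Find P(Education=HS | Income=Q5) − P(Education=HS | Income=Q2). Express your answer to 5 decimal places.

P(Income=Q5) = 0.07 + 0.05 + 0.07 + 0.03 + 0.03 = 0.25; P(Education=HS | Income=Q5) = 0.05/0.25 = 0.200000.
P(Income=Q2) = 0.12 + 0.07 + 0.05 + 0.02 + 0.03 = 0.29; P(Education=HS | Income=Q2) = 0.07/0.29 = 0.241379.
Difference = -0.04138.

-0.04138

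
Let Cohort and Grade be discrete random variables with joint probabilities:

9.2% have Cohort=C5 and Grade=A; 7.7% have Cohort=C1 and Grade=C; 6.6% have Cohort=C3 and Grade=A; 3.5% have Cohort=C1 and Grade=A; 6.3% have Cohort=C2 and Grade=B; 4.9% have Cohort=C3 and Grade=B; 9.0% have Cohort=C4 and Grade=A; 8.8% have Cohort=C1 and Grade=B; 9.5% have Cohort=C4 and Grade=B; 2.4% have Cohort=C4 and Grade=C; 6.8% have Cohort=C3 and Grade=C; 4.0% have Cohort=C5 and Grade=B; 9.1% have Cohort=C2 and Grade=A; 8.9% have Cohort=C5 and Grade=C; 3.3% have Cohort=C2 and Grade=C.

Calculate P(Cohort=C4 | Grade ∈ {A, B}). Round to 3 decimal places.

P(Grade=A) = 0.035 + 0.091 + 0.066 + 0.090 + 0.092 = 0.374.
P(Grade=B) = 0.088 + 0.063 + 0.049 + 0.095 + 0.040 = 0.335.
P(Grade ∈ {A, B}) = 0.374 + 0.335 = 0.709; P(Cohort=C4, Grade ∈ {A, B}) = 0.090 + 0.095 = 0.185.
P(Cohort=C4 | Grade ∈ {A, B}) = 0.185/0.709 = 0.261.

0.261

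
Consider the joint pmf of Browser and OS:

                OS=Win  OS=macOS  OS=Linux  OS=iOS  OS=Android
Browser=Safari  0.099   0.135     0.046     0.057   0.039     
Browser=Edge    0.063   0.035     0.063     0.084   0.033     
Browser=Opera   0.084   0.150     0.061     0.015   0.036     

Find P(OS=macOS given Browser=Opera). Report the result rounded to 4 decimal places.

P(Browser=Opera) = 0.084 + 0.150 + 0.061 + 0.015 + 0.036 = 0.346.
P(OS=macOS | Browser=Opera) = 0.150/0.346 = 0.4335.

0.4335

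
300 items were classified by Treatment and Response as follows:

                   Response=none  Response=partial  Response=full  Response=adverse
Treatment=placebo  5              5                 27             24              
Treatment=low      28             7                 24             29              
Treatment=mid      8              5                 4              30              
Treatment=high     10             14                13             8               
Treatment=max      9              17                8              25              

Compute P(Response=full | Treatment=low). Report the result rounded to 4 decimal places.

Total with Treatment=low: 28 + 7 + 24 + 29 = 88.
P(Response=full | Treatment=low) = 24/88 = 0.2727.

0.2727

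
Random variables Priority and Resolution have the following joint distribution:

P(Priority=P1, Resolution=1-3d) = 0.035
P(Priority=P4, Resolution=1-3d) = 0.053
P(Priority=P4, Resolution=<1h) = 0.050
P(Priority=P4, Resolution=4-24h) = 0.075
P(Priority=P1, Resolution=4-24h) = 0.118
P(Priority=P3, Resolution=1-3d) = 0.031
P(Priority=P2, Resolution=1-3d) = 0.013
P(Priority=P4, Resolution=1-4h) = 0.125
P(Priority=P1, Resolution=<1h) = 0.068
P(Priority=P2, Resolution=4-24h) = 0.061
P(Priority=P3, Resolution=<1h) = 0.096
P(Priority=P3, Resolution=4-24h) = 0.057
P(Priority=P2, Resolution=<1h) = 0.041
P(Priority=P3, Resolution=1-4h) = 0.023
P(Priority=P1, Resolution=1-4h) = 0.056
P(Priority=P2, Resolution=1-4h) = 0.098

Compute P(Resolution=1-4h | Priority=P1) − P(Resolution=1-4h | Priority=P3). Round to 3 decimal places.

0.091

P(Priority=P1) = 0.068 + 0.056 + 0.118 + 0.035 = 0.277; P(Resolution=1-4h | Priority=P1) = 0.056/0.277 = 0.2022.
P(Priority=P3) = 0.096 + 0.023 + 0.057 + 0.031 = 0.207; P(Resolution=1-4h | Priority=P3) = 0.023/0.207 = 0.1111.
Difference = 0.091.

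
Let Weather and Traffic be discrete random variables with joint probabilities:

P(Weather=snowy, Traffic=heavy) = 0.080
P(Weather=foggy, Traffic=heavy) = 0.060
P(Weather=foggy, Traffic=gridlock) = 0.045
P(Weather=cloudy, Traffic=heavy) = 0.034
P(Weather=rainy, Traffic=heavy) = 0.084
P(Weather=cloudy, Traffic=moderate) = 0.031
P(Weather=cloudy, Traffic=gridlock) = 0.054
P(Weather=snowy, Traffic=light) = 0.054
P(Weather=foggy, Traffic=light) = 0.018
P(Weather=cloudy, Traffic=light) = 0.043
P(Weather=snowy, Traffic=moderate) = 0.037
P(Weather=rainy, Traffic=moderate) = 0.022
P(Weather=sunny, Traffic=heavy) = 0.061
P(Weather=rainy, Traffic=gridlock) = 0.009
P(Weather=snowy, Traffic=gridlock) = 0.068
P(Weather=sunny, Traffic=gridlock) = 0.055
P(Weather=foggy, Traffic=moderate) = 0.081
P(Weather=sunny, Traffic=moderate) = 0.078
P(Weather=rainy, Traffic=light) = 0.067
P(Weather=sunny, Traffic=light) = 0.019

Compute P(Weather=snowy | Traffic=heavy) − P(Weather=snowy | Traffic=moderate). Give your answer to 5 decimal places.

0.10219

P(Traffic=heavy) = 0.061 + 0.034 + 0.084 + 0.080 + 0.060 = 0.319; P(Weather=snowy | Traffic=heavy) = 0.080/0.319 = 0.250784.
P(Traffic=moderate) = 0.078 + 0.031 + 0.022 + 0.037 + 0.081 = 0.249; P(Weather=snowy | Traffic=moderate) = 0.037/0.249 = 0.148594.
Difference = 0.10219.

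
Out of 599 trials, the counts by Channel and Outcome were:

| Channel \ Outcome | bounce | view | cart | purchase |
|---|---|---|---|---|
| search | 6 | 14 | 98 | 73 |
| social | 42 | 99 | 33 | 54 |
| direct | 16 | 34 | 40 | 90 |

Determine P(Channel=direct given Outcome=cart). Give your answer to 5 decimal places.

0.23392

Total with Outcome=cart: 98 + 33 + 40 = 171.
P(Channel=direct | Outcome=cart) = 40/171 = 0.23392.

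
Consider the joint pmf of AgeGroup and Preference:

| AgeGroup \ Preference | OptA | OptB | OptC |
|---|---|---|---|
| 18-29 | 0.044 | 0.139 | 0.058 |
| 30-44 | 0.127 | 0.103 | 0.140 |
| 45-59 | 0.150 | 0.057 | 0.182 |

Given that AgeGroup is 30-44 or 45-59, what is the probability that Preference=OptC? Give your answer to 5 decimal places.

0.42424

P(AgeGroup=30-44) = 0.127 + 0.103 + 0.140 = 0.370.
P(AgeGroup=45-59) = 0.150 + 0.057 + 0.182 = 0.389.
P(AgeGroup ∈ {30-44, 45-59}) = 0.370 + 0.389 = 0.759; P(Preference=OptC, AgeGroup ∈ {30-44, 45-59}) = 0.140 + 0.182 = 0.322.
P(Preference=OptC | AgeGroup ∈ {30-44, 45-59}) = 0.322/0.759 = 0.42424.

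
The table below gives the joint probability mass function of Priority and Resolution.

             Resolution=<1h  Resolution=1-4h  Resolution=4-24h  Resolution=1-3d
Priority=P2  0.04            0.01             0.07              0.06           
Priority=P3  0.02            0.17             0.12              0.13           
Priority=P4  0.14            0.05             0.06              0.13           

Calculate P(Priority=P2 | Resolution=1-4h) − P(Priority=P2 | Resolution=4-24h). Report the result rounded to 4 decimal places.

-0.2365

P(Resolution=1-4h) = 0.01 + 0.17 + 0.05 = 0.23; P(Priority=P2 | Resolution=1-4h) = 0.01/0.23 = 0.04348.
P(Resolution=4-24h) = 0.07 + 0.12 + 0.06 = 0.25; P(Priority=P2 | Resolution=4-24h) = 0.07/0.25 = 0.28000.
Difference = -0.2365.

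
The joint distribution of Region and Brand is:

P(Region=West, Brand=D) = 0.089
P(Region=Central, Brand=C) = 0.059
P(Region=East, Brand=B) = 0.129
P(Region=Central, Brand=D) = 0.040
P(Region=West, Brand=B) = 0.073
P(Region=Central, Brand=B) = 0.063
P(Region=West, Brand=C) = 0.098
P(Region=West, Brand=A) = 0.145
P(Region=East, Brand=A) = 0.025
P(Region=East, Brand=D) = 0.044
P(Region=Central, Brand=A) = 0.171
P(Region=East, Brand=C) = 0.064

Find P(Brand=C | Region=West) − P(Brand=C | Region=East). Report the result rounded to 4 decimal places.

P(Region=West) = 0.145 + 0.073 + 0.098 + 0.089 = 0.405; P(Brand=C | Region=West) = 0.098/0.405 = 0.24198.
P(Region=East) = 0.025 + 0.129 + 0.064 + 0.044 = 0.262; P(Brand=C | Region=East) = 0.064/0.262 = 0.24427.
Difference = -0.0023.

-0.0023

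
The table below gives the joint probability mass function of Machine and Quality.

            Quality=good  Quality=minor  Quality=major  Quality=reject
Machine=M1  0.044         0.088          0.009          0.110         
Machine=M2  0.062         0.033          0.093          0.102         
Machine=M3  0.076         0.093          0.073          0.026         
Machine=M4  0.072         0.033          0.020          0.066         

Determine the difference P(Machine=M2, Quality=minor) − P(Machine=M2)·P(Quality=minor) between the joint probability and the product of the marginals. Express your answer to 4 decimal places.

-0.0386

P(Machine=M2) = 0.062 + 0.033 + 0.093 + 0.102 = 0.290.
P(Quality=minor) = 0.088 + 0.033 + 0.093 + 0.033 = 0.247.
P(Machine=M2, Quality=minor) − P(Machine=M2)P(Quality=minor) = 0.033 − 0.290×0.247 = -0.0386.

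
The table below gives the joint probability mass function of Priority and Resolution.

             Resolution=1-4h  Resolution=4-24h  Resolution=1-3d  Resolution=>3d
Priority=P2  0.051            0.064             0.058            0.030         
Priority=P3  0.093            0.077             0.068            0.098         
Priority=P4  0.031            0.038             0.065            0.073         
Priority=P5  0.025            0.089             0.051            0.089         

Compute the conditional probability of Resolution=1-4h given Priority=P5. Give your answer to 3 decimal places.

P(Priority=P5) = 0.025 + 0.089 + 0.051 + 0.089 = 0.254.
P(Resolution=1-4h | Priority=P5) = 0.025/0.254 = 0.098.

0.098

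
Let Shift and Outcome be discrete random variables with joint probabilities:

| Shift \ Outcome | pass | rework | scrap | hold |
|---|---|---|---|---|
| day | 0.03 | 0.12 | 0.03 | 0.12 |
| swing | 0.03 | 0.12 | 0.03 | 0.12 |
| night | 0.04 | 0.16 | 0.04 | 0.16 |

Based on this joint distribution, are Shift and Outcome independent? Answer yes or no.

yes

Every cell satisfies P(Shift,Outcome) = P(Shift)·P(Outcome). For instance P(Shift=day) = 0.30, P(Outcome=hold) = 0.40, and 0.30×0.40 = 0.12 matches the joint entry. So Shift and Outcome are independent.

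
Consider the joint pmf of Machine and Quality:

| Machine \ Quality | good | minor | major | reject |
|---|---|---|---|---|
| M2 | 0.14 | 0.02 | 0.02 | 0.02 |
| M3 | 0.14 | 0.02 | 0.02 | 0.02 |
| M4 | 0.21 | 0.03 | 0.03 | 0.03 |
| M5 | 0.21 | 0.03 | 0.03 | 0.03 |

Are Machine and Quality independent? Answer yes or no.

yes

Every cell satisfies P(Machine,Quality) = P(Machine)·P(Quality). For instance P(Machine=M3) = 0.20, P(Quality=reject) = 0.10, and 0.20×0.10 = 0.02 matches the joint entry. So Machine and Quality are independent.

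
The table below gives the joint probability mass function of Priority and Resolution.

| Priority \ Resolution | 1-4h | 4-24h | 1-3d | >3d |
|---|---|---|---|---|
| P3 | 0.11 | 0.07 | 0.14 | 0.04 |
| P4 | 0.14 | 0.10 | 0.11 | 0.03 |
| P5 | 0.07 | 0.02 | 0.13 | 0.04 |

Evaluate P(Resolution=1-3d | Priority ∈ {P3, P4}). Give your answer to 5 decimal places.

P(Priority=P3) = 0.11 + 0.07 + 0.14 + 0.04 = 0.36.
P(Priority=P4) = 0.14 + 0.10 + 0.11 + 0.03 = 0.38.
P(Priority ∈ {P3, P4}) = 0.36 + 0.38 = 0.74; P(Resolution=1-3d, Priority ∈ {P3, P4}) = 0.14 + 0.11 = 0.25.
P(Resolution=1-3d | Priority ∈ {P3, P4}) = 0.25/0.74 = 0.33784.

0.33784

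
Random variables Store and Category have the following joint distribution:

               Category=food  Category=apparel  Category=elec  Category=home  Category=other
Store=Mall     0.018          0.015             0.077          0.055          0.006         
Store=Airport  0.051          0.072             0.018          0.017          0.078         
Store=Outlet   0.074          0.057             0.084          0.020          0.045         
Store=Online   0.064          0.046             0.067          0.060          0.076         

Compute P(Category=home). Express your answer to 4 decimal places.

0.1520

P(Category=home) = 0.055 + 0.017 + 0.020 + 0.060 = 0.152.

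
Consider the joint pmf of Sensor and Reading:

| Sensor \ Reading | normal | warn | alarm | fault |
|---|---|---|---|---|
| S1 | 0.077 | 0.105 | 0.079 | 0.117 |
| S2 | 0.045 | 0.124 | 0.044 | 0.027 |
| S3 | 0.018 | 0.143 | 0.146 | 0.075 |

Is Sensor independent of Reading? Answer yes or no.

no

P(Sensor=S3) = 0.382 and P(Reading=alarm) = 0.269, so their product is 0.10276, but P(Sensor=S3, Reading=alarm) = 0.146. Since these differ, Sensor and Reading are not independent.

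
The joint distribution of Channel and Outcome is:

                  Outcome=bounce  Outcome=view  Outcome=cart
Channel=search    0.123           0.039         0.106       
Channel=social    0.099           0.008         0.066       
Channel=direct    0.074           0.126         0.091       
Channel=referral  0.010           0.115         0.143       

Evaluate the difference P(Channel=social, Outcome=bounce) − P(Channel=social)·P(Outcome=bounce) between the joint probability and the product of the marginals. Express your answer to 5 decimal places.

P(Channel=social) = 0.099 + 0.008 + 0.066 = 0.173.
P(Outcome=bounce) = 0.123 + 0.099 + 0.074 + 0.010 = 0.306.
P(Channel=social, Outcome=bounce) − P(Channel=social)P(Outcome=bounce) = 0.099 − 0.173×0.306 = 0.04606.

0.04606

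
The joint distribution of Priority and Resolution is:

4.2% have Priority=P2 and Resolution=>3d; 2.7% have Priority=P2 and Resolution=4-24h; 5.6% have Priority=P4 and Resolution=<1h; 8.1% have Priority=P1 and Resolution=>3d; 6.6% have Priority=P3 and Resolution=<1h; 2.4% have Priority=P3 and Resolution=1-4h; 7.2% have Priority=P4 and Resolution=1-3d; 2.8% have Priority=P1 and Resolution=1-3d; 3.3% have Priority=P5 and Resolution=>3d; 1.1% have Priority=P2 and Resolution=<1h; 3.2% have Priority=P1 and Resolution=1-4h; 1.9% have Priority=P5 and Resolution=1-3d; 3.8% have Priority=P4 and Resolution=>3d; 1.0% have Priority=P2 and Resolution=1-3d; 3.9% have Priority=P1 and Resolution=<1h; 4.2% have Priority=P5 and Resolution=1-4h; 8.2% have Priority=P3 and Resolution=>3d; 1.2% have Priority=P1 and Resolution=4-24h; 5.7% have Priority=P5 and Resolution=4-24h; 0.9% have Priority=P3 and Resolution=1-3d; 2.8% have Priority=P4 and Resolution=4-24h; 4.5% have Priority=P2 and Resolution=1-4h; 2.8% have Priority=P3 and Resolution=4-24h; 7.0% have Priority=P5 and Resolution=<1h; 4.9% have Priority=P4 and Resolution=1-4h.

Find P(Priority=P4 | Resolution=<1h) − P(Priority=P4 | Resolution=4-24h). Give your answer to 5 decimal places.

P(Resolution=<1h) = 0.039 + 0.011 + 0.066 + 0.056 + 0.070 = 0.242; P(Priority=P4 | Resolution=<1h) = 0.056/0.242 = 0.231405.
P(Resolution=4-24h) = 0.012 + 0.027 + 0.028 + 0.028 + 0.057 = 0.152; P(Priority=P4 | Resolution=4-24h) = 0.028/0.152 = 0.184211.
Difference = 0.04719.

0.04719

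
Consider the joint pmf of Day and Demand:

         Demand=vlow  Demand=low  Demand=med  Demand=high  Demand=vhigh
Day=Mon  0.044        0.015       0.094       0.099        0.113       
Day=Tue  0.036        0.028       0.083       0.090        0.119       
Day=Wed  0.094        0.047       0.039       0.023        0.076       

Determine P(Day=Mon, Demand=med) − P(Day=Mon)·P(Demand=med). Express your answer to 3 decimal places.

0.015

P(Day=Mon) = 0.044 + 0.015 + 0.094 + 0.099 + 0.113 = 0.365.
P(Demand=med) = 0.094 + 0.083 + 0.039 = 0.216.
P(Day=Mon, Demand=med) − P(Day=Mon)P(Demand=med) = 0.094 − 0.365×0.216 = 0.015.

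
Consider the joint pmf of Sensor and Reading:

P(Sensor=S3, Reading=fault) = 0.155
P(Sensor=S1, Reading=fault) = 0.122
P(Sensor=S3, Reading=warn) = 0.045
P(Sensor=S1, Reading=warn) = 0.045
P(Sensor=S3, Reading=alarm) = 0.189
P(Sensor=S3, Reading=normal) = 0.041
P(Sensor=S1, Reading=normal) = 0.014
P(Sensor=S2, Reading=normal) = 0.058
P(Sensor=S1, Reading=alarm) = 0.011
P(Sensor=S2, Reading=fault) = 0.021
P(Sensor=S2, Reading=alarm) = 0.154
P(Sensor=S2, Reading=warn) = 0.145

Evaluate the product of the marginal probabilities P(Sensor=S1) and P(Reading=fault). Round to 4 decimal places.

0.0572

P(Sensor=S1) = 0.014 + 0.045 + 0.011 + 0.122 = 0.192.
P(Reading=fault) = 0.122 + 0.021 + 0.155 = 0.298.
Product: 0.192 × 0.298 = 0.0572.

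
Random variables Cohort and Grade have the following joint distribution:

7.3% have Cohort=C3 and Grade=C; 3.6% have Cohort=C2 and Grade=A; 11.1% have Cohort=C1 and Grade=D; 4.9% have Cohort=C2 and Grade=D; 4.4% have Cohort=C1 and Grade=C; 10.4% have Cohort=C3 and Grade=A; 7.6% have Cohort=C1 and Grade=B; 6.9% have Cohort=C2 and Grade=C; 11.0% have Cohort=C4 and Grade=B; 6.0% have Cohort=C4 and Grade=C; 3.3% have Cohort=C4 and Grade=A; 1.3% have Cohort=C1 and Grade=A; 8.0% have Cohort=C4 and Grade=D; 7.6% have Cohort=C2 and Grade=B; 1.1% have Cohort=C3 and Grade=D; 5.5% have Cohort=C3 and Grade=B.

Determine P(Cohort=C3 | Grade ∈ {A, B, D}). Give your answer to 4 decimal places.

P(Grade=A) = 0.013 + 0.036 + 0.104 + 0.033 = 0.186.
P(Grade=B) = 0.076 + 0.076 + 0.055 + 0.110 = 0.317.
P(Grade=D) = 0.111 + 0.049 + 0.011 + 0.080 = 0.251.
P(Grade ∈ {A, B, D}) = 0.186 + 0.317 + 0.251 = 0.754; P(Cohort=C3, Grade ∈ {A, B, D}) = 0.104 + 0.055 + 0.011 = 0.170.
P(Cohort=C3 | Grade ∈ {A, B, D}) = 0.170/0.754 = 0.2255.

0.2255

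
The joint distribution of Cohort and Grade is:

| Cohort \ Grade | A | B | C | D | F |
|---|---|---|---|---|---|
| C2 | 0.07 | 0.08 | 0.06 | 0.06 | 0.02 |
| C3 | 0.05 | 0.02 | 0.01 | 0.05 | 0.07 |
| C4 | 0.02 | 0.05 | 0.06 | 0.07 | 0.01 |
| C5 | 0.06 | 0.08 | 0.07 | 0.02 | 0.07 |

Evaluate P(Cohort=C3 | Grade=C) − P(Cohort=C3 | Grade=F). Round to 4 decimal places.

P(Grade=C) = 0.06 + 0.01 + 0.06 + 0.07 = 0.20; P(Cohort=C3 | Grade=C) = 0.01/0.20 = 0.05000.
P(Grade=F) = 0.02 + 0.07 + 0.01 + 0.07 = 0.17; P(Cohort=C3 | Grade=F) = 0.07/0.17 = 0.41176.
Difference = -0.3618.

-0.3618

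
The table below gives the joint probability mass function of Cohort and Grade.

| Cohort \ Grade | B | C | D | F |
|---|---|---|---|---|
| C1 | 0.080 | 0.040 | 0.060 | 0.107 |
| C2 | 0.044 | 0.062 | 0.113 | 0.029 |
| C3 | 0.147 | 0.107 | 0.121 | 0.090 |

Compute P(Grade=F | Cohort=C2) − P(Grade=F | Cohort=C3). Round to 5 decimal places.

P(Cohort=C2) = 0.044 + 0.062 + 0.113 + 0.029 = 0.248; P(Grade=F | Cohort=C2) = 0.029/0.248 = 0.116935.
P(Cohort=C3) = 0.147 + 0.107 + 0.121 + 0.090 = 0.465; P(Grade=F | Cohort=C3) = 0.090/0.465 = 0.193548.
Difference = -0.07661.

-0.07661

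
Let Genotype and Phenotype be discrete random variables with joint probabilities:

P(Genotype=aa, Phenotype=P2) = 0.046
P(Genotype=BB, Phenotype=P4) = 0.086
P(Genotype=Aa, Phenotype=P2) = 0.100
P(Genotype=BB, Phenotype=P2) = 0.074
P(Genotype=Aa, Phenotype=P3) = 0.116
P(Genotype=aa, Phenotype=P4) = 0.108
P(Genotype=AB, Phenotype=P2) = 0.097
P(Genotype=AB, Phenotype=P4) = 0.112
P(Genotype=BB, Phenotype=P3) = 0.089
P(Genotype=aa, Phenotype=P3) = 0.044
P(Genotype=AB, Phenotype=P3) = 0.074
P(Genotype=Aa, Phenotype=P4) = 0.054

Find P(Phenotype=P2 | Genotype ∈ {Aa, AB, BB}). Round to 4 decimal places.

0.3379

P(Genotype=Aa) = 0.100 + 0.116 + 0.054 = 0.270.
P(Genotype=AB) = 0.097 + 0.074 + 0.112 = 0.283.
P(Genotype=BB) = 0.074 + 0.089 + 0.086 = 0.249.
P(Genotype ∈ {Aa, AB, BB}) = 0.270 + 0.283 + 0.249 = 0.802; P(Phenotype=P2, Genotype ∈ {Aa, AB, BB}) = 0.100 + 0.097 + 0.074 = 0.271.
P(Phenotype=P2 | Genotype ∈ {Aa, AB, BB}) = 0.271/0.802 = 0.3379.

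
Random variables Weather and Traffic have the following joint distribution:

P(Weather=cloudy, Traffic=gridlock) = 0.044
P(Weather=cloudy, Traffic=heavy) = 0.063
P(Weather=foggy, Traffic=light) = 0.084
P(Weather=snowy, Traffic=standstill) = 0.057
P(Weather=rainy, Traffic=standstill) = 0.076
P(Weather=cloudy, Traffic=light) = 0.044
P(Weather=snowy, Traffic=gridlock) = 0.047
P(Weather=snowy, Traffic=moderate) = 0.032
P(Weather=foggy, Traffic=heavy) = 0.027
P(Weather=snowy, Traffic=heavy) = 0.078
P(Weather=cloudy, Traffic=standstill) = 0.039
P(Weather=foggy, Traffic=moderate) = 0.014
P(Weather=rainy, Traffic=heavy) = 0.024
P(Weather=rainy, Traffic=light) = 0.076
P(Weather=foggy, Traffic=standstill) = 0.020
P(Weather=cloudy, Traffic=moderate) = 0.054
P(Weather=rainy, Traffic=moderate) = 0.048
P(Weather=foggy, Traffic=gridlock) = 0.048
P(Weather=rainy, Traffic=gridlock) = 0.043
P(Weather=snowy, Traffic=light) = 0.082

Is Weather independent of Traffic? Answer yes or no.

no

P(Weather=foggy) = 0.193 and P(Traffic=light) = 0.286, so their product is 0.05520, but P(Weather=foggy, Traffic=light) = 0.084. Since these differ, Weather and Traffic are not independent.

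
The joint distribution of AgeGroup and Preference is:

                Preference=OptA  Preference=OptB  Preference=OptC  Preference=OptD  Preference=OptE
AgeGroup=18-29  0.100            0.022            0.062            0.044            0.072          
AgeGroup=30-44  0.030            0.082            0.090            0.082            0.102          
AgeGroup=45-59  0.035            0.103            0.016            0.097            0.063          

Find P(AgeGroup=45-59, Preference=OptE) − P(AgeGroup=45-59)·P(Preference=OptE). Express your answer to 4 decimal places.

-0.0114

P(AgeGroup=45-59) = 0.035 + 0.103 + 0.016 + 0.097 + 0.063 = 0.314.
P(Preference=OptE) = 0.072 + 0.102 + 0.063 = 0.237.
P(AgeGroup=45-59, Preference=OptE) − P(AgeGroup=45-59)P(Preference=OptE) = 0.063 − 0.314×0.237 = -0.0114.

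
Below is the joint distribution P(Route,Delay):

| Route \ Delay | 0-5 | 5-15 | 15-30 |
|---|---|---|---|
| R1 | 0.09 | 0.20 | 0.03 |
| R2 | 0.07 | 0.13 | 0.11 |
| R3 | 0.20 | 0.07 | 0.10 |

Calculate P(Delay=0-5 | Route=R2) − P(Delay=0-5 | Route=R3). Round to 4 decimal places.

-0.3147

P(Route=R2) = 0.07 + 0.13 + 0.11 = 0.31; P(Delay=0-5 | Route=R2) = 0.07/0.31 = 0.22581.
P(Route=R3) = 0.20 + 0.07 + 0.10 = 0.37; P(Delay=0-5 | Route=R3) = 0.20/0.37 = 0.54054.
Difference = -0.3147.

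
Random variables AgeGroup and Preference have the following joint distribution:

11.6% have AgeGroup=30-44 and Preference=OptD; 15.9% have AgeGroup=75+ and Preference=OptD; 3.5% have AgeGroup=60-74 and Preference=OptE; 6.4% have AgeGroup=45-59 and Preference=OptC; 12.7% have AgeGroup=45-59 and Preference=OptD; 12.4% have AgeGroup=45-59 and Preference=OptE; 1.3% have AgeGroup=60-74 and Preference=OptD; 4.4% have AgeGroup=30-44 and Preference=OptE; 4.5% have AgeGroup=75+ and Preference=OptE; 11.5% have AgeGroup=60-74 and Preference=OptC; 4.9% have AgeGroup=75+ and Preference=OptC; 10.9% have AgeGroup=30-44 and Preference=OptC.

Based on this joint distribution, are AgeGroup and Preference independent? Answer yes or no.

no

P(AgeGroup=60-74) = 0.163 and P(Preference=OptC) = 0.337, so their product is 0.05493, but P(AgeGroup=60-74, Preference=OptC) = 0.115. Since these differ, AgeGroup and Preference are not independent.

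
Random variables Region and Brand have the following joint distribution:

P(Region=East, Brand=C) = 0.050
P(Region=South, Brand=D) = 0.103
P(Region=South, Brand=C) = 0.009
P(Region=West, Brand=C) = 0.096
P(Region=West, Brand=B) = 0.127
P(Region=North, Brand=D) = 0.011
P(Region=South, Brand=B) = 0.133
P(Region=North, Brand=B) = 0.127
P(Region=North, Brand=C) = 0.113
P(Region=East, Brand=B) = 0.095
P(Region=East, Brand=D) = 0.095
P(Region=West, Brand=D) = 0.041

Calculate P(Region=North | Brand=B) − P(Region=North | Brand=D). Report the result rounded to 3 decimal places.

P(Brand=B) = 0.127 + 0.133 + 0.095 + 0.127 = 0.482; P(Region=North | Brand=B) = 0.127/0.482 = 0.2635.
P(Brand=D) = 0.011 + 0.103 + 0.095 + 0.041 = 0.250; P(Region=North | Brand=D) = 0.011/0.250 = 0.0440.
Difference = 0.219.

0.219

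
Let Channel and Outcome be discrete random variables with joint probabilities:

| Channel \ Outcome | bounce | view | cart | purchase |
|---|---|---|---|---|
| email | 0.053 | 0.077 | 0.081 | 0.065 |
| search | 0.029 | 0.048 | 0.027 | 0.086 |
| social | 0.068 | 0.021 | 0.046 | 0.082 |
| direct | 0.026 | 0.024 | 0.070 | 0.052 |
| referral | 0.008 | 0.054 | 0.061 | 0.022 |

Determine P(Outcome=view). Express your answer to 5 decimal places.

P(Outcome=view) = 0.077 + 0.048 + 0.021 + 0.024 + 0.054 = 0.224.

0.22400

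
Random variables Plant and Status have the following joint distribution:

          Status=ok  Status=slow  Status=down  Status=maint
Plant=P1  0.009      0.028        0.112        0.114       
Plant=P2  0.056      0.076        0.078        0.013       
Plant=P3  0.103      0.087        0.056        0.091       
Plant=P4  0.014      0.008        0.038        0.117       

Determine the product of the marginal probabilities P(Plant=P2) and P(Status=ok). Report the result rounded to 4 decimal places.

P(Plant=P2) = 0.056 + 0.076 + 0.078 + 0.013 = 0.223.
P(Status=ok) = 0.009 + 0.056 + 0.103 + 0.014 = 0.182.
Product: 0.223 × 0.182 = 0.0406.

0.0406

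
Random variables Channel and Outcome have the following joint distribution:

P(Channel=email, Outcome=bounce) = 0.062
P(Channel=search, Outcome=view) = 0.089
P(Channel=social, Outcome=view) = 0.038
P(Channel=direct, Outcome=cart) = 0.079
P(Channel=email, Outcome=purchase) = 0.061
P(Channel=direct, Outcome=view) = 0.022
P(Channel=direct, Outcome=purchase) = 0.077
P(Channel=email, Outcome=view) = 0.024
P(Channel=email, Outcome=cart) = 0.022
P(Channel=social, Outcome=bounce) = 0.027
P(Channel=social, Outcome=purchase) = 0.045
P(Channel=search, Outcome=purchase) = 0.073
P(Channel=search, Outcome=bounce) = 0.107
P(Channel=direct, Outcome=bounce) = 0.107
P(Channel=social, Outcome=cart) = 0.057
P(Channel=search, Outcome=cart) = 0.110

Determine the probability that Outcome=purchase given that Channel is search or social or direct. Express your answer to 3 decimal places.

0.235

P(Channel=search) = 0.107 + 0.089 + 0.110 + 0.073 = 0.379.
P(Channel=social) = 0.027 + 0.038 + 0.057 + 0.045 = 0.167.
P(Channel=direct) = 0.107 + 0.022 + 0.079 + 0.077 = 0.285.
P(Channel ∈ {search, social, direct}) = 0.379 + 0.167 + 0.285 = 0.831; P(Outcome=purchase, Channel ∈ {search, social, direct}) = 0.073 + 0.045 + 0.077 = 0.195.
P(Outcome=purchase | Channel ∈ {search, social, direct}) = 0.195/0.831 = 0.235.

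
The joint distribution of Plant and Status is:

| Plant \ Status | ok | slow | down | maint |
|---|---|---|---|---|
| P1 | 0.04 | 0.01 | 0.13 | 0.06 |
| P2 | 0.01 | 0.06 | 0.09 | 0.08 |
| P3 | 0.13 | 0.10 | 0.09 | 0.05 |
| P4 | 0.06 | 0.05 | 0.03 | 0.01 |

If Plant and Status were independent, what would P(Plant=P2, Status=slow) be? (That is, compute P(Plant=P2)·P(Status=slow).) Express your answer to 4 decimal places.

0.0528

P(Plant=P2) = 0.01 + 0.06 + 0.09 + 0.08 = 0.24.
P(Status=slow) = 0.01 + 0.06 + 0.10 + 0.05 = 0.22.
Product: 0.24 × 0.22 = 0.0528.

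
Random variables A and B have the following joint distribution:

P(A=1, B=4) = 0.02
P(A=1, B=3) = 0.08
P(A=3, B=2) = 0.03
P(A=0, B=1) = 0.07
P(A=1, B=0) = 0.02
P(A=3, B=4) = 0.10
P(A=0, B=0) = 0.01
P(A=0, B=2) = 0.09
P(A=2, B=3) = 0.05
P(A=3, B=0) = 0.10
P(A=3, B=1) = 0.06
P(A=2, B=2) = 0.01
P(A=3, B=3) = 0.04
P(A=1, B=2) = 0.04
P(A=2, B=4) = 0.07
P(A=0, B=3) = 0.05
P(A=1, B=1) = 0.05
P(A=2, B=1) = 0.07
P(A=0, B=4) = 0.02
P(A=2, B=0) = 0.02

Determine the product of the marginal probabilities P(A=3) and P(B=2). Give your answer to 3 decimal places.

P(A=3) = 0.10 + 0.06 + 0.03 + 0.04 + 0.10 = 0.33.
P(B=2) = 0.09 + 0.04 + 0.01 + 0.03 = 0.17.
Product: 0.33 × 0.17 = 0.056.

0.056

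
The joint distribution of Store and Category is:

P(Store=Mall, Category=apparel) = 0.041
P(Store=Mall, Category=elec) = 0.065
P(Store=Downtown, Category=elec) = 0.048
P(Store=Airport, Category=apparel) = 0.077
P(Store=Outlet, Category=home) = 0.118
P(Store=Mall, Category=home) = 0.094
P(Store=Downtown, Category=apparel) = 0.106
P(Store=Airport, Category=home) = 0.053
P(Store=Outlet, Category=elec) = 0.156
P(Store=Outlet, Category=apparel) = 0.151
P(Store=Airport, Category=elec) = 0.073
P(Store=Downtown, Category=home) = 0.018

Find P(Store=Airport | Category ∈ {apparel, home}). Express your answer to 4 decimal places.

0.1976

P(Category=apparel) = 0.106 + 0.041 + 0.077 + 0.151 = 0.375.
P(Category=home) = 0.018 + 0.094 + 0.053 + 0.118 = 0.283.
P(Category ∈ {apparel, home}) = 0.375 + 0.283 = 0.658; P(Store=Airport, Category ∈ {apparel, home}) = 0.077 + 0.053 = 0.130.
P(Store=Airport | Category ∈ {apparel, home}) = 0.130/0.658 = 0.1976.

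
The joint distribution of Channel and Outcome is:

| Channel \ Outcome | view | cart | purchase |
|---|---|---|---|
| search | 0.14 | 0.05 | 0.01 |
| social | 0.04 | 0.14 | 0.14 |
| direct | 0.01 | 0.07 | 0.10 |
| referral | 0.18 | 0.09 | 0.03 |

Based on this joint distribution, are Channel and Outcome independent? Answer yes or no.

no

P(Channel=social) = 0.32 and P(Outcome=view) = 0.37, so their product is 0.1184, but P(Channel=social, Outcome=view) = 0.04. Since these differ, Channel and Outcome are not independent.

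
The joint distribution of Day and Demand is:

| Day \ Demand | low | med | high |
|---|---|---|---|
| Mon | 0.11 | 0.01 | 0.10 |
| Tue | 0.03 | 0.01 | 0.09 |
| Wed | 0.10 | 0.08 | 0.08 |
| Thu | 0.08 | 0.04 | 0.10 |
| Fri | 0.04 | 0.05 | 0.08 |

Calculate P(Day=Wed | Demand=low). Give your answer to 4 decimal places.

0.2778

P(Demand=low) = 0.11 + 0.03 + 0.10 + 0.08 + 0.04 = 0.36.
P(Day=Wed | Demand=low) = 0.10/0.36 = 0.2778.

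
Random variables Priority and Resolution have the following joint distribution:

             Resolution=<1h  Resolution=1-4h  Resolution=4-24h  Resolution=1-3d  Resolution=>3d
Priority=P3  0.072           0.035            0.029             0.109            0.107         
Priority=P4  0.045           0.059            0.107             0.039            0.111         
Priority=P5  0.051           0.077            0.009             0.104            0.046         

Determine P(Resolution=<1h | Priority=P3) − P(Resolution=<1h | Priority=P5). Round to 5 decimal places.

0.02685

P(Priority=P3) = 0.072 + 0.035 + 0.029 + 0.109 + 0.107 = 0.352; P(Resolution=<1h | Priority=P3) = 0.072/0.352 = 0.204545.
P(Priority=P5) = 0.051 + 0.077 + 0.009 + 0.104 + 0.046 = 0.287; P(Resolution=<1h | Priority=P5) = 0.051/0.287 = 0.177700.
Difference = 0.02685.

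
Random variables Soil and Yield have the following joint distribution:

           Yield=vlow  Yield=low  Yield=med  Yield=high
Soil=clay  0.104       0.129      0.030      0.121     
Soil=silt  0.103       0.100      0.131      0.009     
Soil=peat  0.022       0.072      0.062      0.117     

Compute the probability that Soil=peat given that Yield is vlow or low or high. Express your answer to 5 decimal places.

P(Yield=vlow) = 0.104 + 0.103 + 0.022 = 0.229.
P(Yield=low) = 0.129 + 0.100 + 0.072 = 0.301.
P(Yield=high) = 0.121 + 0.009 + 0.117 = 0.247.
P(Yield ∈ {vlow, low, high}) = 0.229 + 0.301 + 0.247 = 0.777; P(Soil=peat, Yield ∈ {vlow, low, high}) = 0.022 + 0.072 + 0.117 = 0.211.
P(Soil=peat | Yield ∈ {vlow, low, high}) = 0.211/0.777 = 0.27156.

0.27156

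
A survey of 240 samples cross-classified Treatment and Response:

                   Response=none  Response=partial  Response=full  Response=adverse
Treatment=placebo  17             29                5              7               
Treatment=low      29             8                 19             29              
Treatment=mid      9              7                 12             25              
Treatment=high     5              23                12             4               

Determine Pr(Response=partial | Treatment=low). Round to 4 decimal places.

Total with Treatment=low: 29 + 8 + 19 + 29 = 85.
P(Response=partial | Treatment=low) = 8/85 = 0.0941.

0.0941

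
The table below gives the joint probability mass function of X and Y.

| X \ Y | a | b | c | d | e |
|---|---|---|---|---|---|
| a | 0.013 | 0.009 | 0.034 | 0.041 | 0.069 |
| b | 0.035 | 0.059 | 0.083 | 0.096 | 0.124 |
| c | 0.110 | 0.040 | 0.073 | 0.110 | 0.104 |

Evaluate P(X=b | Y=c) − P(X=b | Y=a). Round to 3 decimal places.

0.215

P(Y=c) = 0.034 + 0.083 + 0.073 = 0.190; P(X=b | Y=c) = 0.083/0.190 = 0.4368.
P(Y=a) = 0.013 + 0.035 + 0.110 = 0.158; P(X=b | Y=a) = 0.035/0.158 = 0.2215.
Difference = 0.215.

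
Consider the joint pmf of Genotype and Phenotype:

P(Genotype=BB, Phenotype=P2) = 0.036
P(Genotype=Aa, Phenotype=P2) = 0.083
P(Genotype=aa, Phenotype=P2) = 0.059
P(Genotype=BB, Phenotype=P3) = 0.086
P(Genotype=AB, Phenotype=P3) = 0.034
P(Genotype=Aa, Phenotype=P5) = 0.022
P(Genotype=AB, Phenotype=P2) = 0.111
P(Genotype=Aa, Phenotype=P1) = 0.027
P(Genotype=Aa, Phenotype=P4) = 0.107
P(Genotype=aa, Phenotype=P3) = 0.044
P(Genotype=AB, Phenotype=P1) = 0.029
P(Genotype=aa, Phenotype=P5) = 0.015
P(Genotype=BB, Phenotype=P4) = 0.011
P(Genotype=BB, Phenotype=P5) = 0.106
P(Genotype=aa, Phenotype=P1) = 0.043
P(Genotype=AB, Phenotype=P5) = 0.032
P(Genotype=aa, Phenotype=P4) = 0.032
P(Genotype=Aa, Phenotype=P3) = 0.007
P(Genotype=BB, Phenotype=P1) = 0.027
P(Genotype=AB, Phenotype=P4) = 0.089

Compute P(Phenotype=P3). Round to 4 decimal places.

P(Phenotype=P3) = 0.007 + 0.044 + 0.034 + 0.086 = 0.171.

0.1710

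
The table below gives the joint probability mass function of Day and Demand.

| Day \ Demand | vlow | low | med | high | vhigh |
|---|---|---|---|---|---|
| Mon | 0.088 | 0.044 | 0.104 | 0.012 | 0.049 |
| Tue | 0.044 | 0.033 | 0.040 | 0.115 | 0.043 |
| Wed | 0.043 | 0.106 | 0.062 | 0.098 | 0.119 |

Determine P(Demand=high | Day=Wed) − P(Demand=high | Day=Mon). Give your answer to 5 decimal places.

0.18857

P(Day=Wed) = 0.043 + 0.106 + 0.062 + 0.098 + 0.119 = 0.428; P(Demand=high | Day=Wed) = 0.098/0.428 = 0.228972.
P(Day=Mon) = 0.088 + 0.044 + 0.104 + 0.012 + 0.049 = 0.297; P(Demand=high | Day=Mon) = 0.012/0.297 = 0.040404.
Difference = 0.18857.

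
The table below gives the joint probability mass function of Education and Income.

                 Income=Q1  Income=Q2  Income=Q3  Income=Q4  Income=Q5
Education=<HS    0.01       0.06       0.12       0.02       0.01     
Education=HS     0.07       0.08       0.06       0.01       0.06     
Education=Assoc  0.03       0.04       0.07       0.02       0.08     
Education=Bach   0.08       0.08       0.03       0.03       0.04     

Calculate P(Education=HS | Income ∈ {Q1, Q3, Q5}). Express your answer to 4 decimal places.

P(Income=Q1) = 0.01 + 0.07 + 0.03 + 0.08 = 0.19.
P(Income=Q3) = 0.12 + 0.06 + 0.07 + 0.03 = 0.28.
P(Income=Q5) = 0.01 + 0.06 + 0.08 + 0.04 = 0.19.
P(Income ∈ {Q1, Q3, Q5}) = 0.19 + 0.28 + 0.19 = 0.66; P(Education=HS, Income ∈ {Q1, Q3, Q5}) = 0.07 + 0.06 + 0.06 = 0.19.
P(Education=HS | Income ∈ {Q1, Q3, Q5}) = 0.19/0.66 = 0.2879.

0.2879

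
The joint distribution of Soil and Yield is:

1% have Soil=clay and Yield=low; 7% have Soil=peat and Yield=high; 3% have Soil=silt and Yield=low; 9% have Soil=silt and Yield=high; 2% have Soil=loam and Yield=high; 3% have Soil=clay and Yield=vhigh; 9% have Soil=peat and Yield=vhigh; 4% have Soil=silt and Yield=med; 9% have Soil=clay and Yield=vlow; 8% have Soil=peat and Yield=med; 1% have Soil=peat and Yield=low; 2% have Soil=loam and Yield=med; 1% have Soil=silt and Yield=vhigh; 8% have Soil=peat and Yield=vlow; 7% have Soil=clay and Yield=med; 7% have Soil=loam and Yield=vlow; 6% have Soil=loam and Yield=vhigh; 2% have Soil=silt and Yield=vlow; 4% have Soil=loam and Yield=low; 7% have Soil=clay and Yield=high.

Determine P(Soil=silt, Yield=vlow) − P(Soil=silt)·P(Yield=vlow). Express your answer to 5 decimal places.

P(Soil=silt) = 0.02 + 0.03 + 0.04 + 0.09 + 0.01 = 0.19.
P(Yield=vlow) = 0.07 + 0.09 + 0.02 + 0.08 = 0.26.
P(Soil=silt, Yield=vlow) − P(Soil=silt)P(Yield=vlow) = 0.02 − 0.19×0.26 = -0.02940.

-0.02940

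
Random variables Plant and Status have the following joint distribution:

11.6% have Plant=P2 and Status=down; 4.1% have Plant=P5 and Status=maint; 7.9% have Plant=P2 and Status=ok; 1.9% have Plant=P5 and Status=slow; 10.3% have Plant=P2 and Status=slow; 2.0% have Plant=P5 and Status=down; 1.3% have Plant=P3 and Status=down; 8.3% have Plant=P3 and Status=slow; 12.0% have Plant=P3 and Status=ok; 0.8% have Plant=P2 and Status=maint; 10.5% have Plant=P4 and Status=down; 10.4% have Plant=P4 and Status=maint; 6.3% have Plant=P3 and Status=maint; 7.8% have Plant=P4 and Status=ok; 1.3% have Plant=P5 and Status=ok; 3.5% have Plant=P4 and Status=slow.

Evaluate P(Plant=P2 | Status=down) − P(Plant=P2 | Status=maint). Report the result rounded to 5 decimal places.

0.41966

P(Status=down) = 0.116 + 0.013 + 0.105 + 0.020 = 0.254; P(Plant=P2 | Status=down) = 0.116/0.254 = 0.456693.
P(Status=maint) = 0.008 + 0.063 + 0.104 + 0.041 = 0.216; P(Plant=P2 | Status=maint) = 0.008/0.216 = 0.037037.
Difference = 0.41966.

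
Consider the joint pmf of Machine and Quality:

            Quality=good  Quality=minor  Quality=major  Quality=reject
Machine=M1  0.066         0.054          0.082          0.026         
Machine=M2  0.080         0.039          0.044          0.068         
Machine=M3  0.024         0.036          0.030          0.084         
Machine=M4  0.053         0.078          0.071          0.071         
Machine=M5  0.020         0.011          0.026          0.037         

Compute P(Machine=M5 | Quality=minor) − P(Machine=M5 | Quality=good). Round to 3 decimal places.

-0.032

P(Quality=minor) = 0.054 + 0.039 + 0.036 + 0.078 + 0.011 = 0.218; P(Machine=M5 | Quality=minor) = 0.011/0.218 = 0.0505.
P(Quality=good) = 0.066 + 0.080 + 0.024 + 0.053 + 0.020 = 0.243; P(Machine=M5 | Quality=good) = 0.020/0.243 = 0.0823.
Difference = -0.032.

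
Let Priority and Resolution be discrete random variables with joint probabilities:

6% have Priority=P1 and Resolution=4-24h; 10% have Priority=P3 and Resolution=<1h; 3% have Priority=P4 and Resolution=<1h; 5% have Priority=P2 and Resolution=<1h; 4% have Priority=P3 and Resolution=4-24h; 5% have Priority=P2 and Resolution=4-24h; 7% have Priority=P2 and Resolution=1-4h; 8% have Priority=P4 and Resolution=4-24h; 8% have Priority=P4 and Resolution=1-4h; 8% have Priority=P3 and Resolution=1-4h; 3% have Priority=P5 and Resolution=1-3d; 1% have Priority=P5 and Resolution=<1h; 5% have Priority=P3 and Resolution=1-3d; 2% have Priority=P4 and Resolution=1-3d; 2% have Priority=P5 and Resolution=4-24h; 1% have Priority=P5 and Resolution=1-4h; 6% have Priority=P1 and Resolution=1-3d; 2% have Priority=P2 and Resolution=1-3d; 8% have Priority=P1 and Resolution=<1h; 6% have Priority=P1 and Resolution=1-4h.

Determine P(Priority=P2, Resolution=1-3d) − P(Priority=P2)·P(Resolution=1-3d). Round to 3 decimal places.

-0.014

P(Priority=P2) = 0.05 + 0.07 + 0.05 + 0.02 = 0.19.
P(Resolution=1-3d) = 0.06 + 0.02 + 0.05 + 0.02 + 0.03 = 0.18.
P(Priority=P2, Resolution=1-3d) − P(Priority=P2)P(Resolution=1-3d) = 0.02 − 0.19×0.18 = -0.014.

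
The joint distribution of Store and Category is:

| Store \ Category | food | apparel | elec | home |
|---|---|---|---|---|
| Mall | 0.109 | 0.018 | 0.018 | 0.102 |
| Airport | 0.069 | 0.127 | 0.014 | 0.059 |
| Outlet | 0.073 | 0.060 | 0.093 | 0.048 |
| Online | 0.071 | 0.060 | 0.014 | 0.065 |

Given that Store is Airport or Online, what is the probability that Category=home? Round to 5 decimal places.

P(Store=Airport) = 0.069 + 0.127 + 0.014 + 0.059 = 0.269.
P(Store=Online) = 0.071 + 0.060 + 0.014 + 0.065 = 0.210.
P(Store ∈ {Airport, Online}) = 0.269 + 0.210 = 0.479; P(Category=home, Store ∈ {Airport, Online}) = 0.059 + 0.065 = 0.124.
P(Category=home | Store ∈ {Airport, Online}) = 0.124/0.479 = 0.25887.

0.25887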